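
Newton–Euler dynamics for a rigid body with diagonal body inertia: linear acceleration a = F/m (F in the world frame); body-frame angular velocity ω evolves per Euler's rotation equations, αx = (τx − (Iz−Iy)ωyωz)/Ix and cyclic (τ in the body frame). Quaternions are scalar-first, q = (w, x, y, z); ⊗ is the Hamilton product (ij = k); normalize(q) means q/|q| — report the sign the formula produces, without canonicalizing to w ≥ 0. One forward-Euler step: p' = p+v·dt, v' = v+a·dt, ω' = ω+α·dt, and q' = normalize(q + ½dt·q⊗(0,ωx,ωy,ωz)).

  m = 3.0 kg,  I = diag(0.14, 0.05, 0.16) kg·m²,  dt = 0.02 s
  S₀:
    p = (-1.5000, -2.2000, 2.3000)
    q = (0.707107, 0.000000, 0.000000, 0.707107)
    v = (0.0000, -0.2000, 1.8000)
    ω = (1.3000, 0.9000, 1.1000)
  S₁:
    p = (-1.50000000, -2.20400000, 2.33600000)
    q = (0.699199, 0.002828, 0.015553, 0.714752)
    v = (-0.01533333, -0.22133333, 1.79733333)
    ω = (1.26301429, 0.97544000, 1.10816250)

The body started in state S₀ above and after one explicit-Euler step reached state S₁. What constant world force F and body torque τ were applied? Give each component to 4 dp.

Δω = ω₁−ω₀ = (-0.03698571, 0.07544000, 0.00816250)
τ = I·(Δω/dt) + ω₀×(Iω₀) = (-0.1500, 0.1600, -0.0400)
velocity change Δv = (-0.01533333, -0.02133333, -0.00266667)
applied force F = (-2.3000, -3.2000, -0.4000)

F = (-2.3000, -3.2000, -0.4000)
τ = (-0.1500, 0.1600, -0.0400)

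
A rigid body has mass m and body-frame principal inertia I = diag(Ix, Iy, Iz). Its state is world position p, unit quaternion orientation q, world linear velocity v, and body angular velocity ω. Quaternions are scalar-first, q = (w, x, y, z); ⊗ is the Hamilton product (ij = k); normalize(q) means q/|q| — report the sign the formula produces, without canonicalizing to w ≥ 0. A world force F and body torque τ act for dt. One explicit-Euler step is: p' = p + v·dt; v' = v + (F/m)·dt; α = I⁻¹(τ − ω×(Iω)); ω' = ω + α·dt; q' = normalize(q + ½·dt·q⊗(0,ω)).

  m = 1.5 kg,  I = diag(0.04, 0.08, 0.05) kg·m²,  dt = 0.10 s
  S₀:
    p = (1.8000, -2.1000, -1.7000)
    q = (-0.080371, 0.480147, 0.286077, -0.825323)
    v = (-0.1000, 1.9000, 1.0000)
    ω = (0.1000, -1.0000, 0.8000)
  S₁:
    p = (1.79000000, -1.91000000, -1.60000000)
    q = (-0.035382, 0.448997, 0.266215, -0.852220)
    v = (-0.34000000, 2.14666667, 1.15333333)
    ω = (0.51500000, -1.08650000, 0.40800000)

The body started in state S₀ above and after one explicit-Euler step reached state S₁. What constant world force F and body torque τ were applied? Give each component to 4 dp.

ω₁ − ω₀ = (0.41500000, -0.08650000, -0.39200000)
τ = I·(Δω/dt) + ω₀×(Iω₀) = (0.1900, -0.0700, -0.2000)
velocity change Δv = (-0.24000000, 0.24666667, 0.15333333)
F = m·Δv/dt = (-3.6000, 3.7000, 2.3000)

F = (-3.6000, 3.7000, 2.3000)
τ = (0.1900, -0.0700, -0.2000)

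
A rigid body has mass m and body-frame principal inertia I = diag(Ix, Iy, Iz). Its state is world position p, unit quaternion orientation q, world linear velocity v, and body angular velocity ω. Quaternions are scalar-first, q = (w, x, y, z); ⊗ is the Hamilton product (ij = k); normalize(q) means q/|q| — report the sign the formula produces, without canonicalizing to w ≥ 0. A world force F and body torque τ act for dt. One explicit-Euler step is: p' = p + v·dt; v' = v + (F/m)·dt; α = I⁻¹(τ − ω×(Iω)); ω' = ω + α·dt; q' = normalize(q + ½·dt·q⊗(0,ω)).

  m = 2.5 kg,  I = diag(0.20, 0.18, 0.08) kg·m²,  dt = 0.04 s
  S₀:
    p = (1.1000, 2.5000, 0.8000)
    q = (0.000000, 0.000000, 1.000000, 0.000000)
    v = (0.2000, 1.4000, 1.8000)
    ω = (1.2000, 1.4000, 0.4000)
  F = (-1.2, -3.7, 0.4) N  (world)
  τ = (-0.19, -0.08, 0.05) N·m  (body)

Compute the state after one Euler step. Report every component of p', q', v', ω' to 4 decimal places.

angular accel α = (-0.6700, -0.7644, 1.0450)
ω + α·dt = (1.1732, 1.3694, 0.4418)
q⊗(0,ω) = (-1.4000000, 0.4000000, 0.0000000, -1.2000000)
q + ½dt·q⊗(0,ω), renormalized = (-0.0280, 0.0080, 0.9993, -0.0240)
p + v·dt = (1.1080, 2.5560, 0.8720)
v + (F/m)dt = (0.1808, 1.3408, 1.8064)

p' = (1.1080, 2.5560, 0.8720)
q' = (-0.0280, 0.0080, 0.9993, -0.0240)
v' = (0.1808, 1.3408, 1.8064)
ω' = (1.1732, 1.3694, 0.4418)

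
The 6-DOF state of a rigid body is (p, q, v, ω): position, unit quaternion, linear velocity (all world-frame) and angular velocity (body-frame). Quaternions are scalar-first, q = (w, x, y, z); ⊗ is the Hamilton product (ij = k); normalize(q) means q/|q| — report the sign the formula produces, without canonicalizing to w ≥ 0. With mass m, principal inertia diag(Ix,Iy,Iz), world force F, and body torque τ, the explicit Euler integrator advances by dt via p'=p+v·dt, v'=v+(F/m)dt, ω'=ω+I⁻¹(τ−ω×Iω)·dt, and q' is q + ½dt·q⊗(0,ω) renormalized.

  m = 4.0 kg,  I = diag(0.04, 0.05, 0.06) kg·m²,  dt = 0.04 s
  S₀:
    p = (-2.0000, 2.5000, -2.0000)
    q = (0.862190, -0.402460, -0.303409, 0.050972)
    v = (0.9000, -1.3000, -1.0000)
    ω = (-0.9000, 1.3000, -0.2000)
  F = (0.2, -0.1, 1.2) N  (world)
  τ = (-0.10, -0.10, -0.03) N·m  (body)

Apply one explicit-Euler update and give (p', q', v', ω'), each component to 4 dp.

p' = (-1.9640, 2.4480, -2.0400)
q' = (0.8626, -0.4179, -0.2834, 0.0316)
v' = (0.9020, -1.3010, -0.9880)
ω' = (-0.9974, 1.2229, -0.2122)

p' = p + v·dt = (-1.9640, 2.4480, -2.0400)
v' = v + a·dt = (0.9020, -1.3010, -0.9880)
angular accel α = (-2.4350, -1.9280, -0.3050)
ω' = ω + α·dt = (-0.9974, 1.2229, -0.2122)
Hamilton product q⊗(0,ω) = (0.0424121, -0.7815528, 0.9944802, -0.9687041)
q' = normalize(q + ½dt·q⊗(0,ω)) = (0.8626, -0.4179, -0.2834, 0.0316)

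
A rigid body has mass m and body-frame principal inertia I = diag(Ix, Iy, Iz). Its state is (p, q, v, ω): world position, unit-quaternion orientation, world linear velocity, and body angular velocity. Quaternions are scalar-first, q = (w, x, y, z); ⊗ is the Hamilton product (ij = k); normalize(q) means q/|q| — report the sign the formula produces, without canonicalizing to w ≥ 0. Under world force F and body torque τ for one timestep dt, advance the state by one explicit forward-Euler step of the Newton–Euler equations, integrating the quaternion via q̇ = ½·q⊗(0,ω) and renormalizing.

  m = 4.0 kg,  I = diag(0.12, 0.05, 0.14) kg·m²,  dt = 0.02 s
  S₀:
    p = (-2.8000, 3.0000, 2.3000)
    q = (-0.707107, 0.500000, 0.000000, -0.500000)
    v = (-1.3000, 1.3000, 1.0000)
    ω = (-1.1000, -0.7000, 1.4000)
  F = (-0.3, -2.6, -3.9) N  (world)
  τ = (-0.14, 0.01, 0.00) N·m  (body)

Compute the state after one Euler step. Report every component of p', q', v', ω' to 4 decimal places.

p' = (-2.8260, 3.0260, 2.3200)
q' = (-0.6945, 0.5042, 0.0034, -0.5133)
v' = (-1.3015, 1.2870, 0.9805)
ω' = (-1.1086, -0.7083, 1.4077)

a = (-0.0750, -0.6500, -0.9750)
new position p' = (-2.8260, 3.0260, 2.3200)
v' = v + a·dt = (-1.3015, 1.2870, 0.9805)
α = I⁻¹(τ − ω×Iω) = (-0.4317, -0.4160, 0.3850)
ω' = ω + α·dt = (-1.1086, -0.7083, 1.4077)
2q̇ = q⊗(0,ω) = (1.2500000, 0.4278177, 0.3449749, -1.3399498)
q + ½dt·q⊗(0,ω), renormalized = (-0.6945, 0.5042, 0.0034, -0.5133)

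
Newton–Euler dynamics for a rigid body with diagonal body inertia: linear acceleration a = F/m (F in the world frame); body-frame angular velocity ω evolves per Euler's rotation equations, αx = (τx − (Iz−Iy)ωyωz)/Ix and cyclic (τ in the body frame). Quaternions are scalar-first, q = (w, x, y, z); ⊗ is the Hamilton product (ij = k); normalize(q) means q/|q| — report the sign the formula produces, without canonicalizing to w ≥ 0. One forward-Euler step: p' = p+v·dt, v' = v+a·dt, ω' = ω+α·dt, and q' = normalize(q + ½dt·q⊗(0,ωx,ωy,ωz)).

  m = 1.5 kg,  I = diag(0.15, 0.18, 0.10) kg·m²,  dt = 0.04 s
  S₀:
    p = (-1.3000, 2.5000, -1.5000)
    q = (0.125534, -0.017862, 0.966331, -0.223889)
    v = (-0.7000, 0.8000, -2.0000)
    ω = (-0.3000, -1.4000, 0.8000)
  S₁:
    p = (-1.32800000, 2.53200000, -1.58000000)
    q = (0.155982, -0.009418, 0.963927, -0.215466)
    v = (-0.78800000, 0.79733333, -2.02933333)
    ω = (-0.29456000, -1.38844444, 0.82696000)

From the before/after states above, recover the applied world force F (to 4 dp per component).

velocity change Δv = (-0.08800000, -0.00266667, -0.02933333)
m·(v₁−v₀)/dt = (-3.3000, -0.1000, -1.1000)

F = (-3.3000, -0.1000, -1.1000)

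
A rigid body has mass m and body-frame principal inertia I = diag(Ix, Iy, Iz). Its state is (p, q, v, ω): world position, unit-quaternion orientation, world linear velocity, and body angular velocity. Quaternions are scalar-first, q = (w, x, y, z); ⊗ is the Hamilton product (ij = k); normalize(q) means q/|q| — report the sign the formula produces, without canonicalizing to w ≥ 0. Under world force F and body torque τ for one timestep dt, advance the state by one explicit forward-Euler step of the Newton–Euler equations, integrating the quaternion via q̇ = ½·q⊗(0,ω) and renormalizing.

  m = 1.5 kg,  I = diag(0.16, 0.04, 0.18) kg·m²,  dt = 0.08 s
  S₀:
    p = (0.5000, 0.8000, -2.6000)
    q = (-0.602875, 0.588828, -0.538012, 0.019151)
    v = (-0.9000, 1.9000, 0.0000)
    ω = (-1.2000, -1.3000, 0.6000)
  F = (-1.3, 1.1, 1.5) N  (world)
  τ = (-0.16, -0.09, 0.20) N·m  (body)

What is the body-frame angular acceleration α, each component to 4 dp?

α = (-0.3175, -2.6100, 2.1511)

gyro term ω×Iω = (-0.1092, 0.0144, -0.1872)
angular accel α = (-0.3175, -2.6100, 2.1511)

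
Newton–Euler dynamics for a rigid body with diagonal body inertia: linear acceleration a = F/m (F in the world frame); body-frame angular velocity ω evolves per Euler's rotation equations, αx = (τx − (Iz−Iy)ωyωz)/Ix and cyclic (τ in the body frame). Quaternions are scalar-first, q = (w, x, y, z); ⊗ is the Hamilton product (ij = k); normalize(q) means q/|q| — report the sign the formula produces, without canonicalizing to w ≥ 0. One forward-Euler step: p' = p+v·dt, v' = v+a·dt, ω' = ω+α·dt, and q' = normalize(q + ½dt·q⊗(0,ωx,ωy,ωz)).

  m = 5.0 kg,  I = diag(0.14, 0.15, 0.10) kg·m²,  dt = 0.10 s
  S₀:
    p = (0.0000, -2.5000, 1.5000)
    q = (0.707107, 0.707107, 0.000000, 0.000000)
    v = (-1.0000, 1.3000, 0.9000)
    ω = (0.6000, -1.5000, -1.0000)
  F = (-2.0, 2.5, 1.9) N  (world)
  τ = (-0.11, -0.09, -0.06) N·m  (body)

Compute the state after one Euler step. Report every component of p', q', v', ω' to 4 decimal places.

angular accel α = (-0.2500, -0.4400, -0.5100)
ω + α·dt = (0.5750, -1.5440, -1.0510)
Hamilton product q⊗(0,ω) = (-0.4242642, 0.4242642, -0.3535535, -1.7677675)
q' = normalize(q + ½dt·q⊗(0,ω)) = (0.6828, 0.7251, -0.0176, -0.0880)
a = F/m = (-0.4000, 0.5000, 0.3800)
p' = p + v·dt = (-0.1000, -2.3700, 1.5900)
v + (F/m)dt = (-1.0400, 1.3500, 0.9380)

p' = (-0.1000, -2.3700, 1.5900)
q' = (0.6828, 0.7251, -0.0176, -0.0880)
v' = (-1.0400, 1.3500, 0.9380)
ω' = (0.5750, -1.5440, -1.0510)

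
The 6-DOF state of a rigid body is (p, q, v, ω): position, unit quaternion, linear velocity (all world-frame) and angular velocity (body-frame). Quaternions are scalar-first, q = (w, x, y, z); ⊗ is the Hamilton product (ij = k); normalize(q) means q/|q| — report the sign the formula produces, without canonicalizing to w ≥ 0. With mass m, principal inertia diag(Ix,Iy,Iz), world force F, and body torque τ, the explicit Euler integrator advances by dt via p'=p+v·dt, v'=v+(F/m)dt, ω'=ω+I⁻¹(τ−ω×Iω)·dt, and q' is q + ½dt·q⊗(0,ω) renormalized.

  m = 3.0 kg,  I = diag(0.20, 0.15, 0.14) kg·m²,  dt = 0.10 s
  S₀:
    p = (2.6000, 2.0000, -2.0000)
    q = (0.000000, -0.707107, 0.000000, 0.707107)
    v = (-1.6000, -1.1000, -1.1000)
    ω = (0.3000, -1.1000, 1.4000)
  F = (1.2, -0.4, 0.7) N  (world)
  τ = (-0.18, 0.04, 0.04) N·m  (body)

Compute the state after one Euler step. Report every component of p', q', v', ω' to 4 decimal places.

p' = (2.4400, 1.8900, -2.1100)
q' = (-0.0387, -0.6655, 0.0599, 0.7430)
v' = (-1.5600, -1.1133, -1.0767)
ω' = (0.2023, -1.0901, 1.4168)

a = (0.4000, -0.1333, 0.2333)
new position p' = (2.4400, 1.8900, -2.1100)
v + (F/m)dt = (-1.5600, -1.1133, -1.0767)
precession coupling ω×(Iω) = (0.0154, 0.0252, 0.0165)
α = I⁻¹(τ − ω×Iω) = (-0.9770, 0.0987, 0.1679)
ω' = ω + α·dt = (0.2023, -1.0901, 1.4168)
q⊗(0,ω) = (-0.7778177, 0.7778177, 1.2020819, 0.7778177)
updated quaternion q' = (-0.0387, -0.6655, 0.0599, 0.7430)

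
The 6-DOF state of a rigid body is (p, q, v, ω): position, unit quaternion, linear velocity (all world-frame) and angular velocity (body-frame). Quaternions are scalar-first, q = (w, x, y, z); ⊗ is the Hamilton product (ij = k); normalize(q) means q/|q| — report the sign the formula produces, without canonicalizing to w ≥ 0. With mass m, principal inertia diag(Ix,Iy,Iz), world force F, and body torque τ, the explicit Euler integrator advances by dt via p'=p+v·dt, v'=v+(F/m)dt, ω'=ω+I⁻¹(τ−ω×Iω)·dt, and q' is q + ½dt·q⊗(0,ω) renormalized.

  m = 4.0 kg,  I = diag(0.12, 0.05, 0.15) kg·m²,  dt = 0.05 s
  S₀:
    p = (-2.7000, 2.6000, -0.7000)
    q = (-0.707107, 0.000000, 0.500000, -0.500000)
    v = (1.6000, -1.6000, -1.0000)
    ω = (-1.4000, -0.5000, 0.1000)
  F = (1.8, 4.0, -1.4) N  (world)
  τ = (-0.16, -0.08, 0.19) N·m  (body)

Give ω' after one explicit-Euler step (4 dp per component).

ω' = (-1.4646, -0.5842, 0.1797)

gyro term ω×Iω = (-0.0050, 0.0042, -0.0490)
α = I⁻¹(τ − ω×Iω) = (-1.2917, -1.6840, 1.5933)
new body rate ω' = (-1.4646, -0.5842, 0.1797)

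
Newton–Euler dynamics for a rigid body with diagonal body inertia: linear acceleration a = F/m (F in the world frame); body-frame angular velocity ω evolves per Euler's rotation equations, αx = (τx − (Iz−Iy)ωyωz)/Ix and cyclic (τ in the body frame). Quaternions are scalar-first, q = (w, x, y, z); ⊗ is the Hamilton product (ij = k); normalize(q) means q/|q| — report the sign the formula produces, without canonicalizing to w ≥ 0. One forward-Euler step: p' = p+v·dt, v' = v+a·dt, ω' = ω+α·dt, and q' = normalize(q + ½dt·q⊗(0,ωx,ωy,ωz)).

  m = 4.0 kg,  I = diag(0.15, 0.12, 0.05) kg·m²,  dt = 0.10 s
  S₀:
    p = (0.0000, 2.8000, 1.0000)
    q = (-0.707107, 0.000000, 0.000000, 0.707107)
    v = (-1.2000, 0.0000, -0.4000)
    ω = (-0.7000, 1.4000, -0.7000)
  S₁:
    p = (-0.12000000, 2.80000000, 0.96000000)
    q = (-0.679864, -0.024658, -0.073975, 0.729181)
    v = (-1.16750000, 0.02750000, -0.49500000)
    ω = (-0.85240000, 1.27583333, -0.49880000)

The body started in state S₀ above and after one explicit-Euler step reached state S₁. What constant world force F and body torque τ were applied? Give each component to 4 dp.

Δω = ω₁−ω₀ = (-0.15240000, -0.12416667, 0.20120000)
gyro term ω₀×Iω₀ = (0.0686, 0.0490, 0.0294)
I·α + gyro = (-0.1600, -0.1000, 0.1300)
v₁ − v₀ = (0.03250000, 0.02750000, -0.09500000)
m·(v₁−v₀)/dt = (1.3000, 1.1000, -3.8000)

F = (1.3000, 1.1000, -3.8000)
τ = (-0.1600, -0.1000, 0.1300)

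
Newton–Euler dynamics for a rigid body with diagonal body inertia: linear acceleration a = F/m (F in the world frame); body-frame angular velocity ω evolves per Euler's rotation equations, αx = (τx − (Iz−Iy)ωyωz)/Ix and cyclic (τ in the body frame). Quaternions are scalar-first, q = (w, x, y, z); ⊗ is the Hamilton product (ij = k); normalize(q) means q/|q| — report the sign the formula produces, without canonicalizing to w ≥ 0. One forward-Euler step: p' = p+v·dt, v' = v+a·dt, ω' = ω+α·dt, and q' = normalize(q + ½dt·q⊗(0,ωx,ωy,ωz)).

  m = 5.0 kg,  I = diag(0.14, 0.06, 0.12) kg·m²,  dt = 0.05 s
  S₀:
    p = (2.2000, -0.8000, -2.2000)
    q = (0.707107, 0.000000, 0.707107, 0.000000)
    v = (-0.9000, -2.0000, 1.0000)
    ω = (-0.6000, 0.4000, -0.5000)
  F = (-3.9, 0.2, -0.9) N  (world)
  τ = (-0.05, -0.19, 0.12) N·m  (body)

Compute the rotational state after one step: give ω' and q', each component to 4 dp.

ω' = (-0.6136, 0.2367, -0.4580)
q' = (0.6999, -0.0194, 0.7140, 0.0018)

gyro term ω×Iω = (-0.0120, 0.0060, 0.0192)
α = I⁻¹(τ − ω×Iω) = (-0.2714, -3.2667, 0.8400)
ω' = ω + α·dt = (-0.6136, 0.2367, -0.4580)
Hamilton product q⊗(0,ω) = (-0.2828428, -0.7778177, 0.2828428, 0.0707107)
updated quaternion q' = (0.6999, -0.0194, 0.7140, 0.0018)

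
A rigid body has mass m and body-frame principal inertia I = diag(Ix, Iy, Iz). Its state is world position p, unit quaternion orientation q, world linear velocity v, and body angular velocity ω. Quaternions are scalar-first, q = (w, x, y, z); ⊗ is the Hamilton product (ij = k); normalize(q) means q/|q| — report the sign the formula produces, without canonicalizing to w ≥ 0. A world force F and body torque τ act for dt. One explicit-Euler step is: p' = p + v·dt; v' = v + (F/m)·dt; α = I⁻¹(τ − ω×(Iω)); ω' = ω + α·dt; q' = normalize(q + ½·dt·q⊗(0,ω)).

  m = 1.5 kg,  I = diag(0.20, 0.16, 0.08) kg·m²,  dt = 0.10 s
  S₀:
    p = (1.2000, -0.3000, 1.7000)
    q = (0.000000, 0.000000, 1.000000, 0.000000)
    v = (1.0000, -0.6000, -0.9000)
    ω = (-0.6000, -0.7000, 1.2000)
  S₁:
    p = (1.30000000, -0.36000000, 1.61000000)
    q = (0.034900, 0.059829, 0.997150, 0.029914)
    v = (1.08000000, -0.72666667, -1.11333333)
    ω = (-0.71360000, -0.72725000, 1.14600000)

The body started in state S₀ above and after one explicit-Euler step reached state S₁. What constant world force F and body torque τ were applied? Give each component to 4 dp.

Δv = v₁−v₀ = (0.08000000, -0.12666667, -0.21333333)
m·(v₁−v₀)/dt = (1.2000, -1.9000, -3.2000)
ω₁ − ω₀ = (-0.11360000, -0.02725000, -0.05400000)
gyro term ω₀×Iω₀ = (0.0672, -0.0864, -0.0168)
τ = I·(Δω/dt) + ω₀×(Iω₀) = (-0.1600, -0.1300, -0.0600)

F = (1.2000, -1.9000, -3.2000)
τ = (-0.1600, -0.1300, -0.0600)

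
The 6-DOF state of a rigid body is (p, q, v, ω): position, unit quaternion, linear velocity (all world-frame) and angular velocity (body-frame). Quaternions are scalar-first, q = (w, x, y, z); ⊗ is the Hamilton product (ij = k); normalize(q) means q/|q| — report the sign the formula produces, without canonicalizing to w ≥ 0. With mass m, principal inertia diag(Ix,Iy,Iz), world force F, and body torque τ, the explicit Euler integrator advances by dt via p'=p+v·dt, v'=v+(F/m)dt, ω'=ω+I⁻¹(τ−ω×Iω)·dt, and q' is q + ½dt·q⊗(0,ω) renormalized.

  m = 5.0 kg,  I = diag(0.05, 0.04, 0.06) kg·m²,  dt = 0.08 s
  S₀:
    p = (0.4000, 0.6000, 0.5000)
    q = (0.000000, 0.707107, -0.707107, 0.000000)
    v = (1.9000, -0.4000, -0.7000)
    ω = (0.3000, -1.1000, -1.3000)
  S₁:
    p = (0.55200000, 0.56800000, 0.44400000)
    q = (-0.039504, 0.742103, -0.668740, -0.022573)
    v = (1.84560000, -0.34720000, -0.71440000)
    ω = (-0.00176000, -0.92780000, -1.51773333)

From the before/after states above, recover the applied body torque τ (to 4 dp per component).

τ = (-0.1600, 0.0900, -0.1600)

Δω = ω₁−ω₀ = (-0.30176000, 0.17220000, -0.21773333)
ω₀×(Iω₀) = (0.0286, 0.0039, 0.0033)
I·α + gyro = (-0.1600, 0.0900, -0.1600)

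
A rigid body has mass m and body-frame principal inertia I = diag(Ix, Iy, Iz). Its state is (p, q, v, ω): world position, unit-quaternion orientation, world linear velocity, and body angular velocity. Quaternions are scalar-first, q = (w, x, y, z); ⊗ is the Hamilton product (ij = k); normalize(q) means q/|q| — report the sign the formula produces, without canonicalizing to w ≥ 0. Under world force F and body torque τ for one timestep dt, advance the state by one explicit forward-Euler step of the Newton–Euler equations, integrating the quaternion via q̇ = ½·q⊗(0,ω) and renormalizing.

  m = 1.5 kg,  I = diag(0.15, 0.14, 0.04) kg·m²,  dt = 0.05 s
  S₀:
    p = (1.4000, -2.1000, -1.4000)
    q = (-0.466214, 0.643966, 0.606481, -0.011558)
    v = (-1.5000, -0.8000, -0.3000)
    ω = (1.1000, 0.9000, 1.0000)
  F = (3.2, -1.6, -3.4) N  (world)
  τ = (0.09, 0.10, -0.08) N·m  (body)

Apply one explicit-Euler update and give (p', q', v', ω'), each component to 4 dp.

a = (2.1333, -1.0667, -2.2667)
new position p' = (1.3250, -2.1400, -1.4150)
v' = v + a·dt = (-1.3933, -0.8533, -0.4133)
gyro term ω×Iω = (-0.0900, 0.1210, -0.0099)
angular accel α = (1.2000, -0.1500, -1.7525)
ω + α·dt = (1.1600, 0.8925, 0.9124)
q⊗(0,ω) = (-1.2426375, 0.1040478, -1.0762724, -0.5537737)
updated quaternion q' = (-0.4968, 0.6460, 0.5790, -0.0254)

p' = (1.3250, -2.1400, -1.4150)
q' = (-0.4968, 0.6460, 0.5790, -0.0254)
v' = (-1.3933, -0.8533, -0.4133)
ω' = (1.1600, 0.8925, 0.9124)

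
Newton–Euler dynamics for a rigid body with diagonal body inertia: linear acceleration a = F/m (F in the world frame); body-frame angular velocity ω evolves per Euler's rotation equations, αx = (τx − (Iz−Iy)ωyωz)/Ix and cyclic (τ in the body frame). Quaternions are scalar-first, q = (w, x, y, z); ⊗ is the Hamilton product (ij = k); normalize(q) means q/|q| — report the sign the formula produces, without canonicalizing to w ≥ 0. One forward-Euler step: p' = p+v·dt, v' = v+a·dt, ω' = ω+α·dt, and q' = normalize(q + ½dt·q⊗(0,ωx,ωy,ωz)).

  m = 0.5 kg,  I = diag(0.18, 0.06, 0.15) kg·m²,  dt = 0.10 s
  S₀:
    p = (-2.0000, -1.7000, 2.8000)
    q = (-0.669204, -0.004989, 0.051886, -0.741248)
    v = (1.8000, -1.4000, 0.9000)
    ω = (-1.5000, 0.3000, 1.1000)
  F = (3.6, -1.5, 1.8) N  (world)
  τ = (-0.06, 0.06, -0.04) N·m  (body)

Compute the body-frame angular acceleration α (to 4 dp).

α = (-0.4983, 1.8250, -0.6267)

precession coupling ω×(Iω) = (0.0297, -0.0495, 0.0540)
(τ − ω×Iω)/I = (-0.4983, 1.8250, -0.6267)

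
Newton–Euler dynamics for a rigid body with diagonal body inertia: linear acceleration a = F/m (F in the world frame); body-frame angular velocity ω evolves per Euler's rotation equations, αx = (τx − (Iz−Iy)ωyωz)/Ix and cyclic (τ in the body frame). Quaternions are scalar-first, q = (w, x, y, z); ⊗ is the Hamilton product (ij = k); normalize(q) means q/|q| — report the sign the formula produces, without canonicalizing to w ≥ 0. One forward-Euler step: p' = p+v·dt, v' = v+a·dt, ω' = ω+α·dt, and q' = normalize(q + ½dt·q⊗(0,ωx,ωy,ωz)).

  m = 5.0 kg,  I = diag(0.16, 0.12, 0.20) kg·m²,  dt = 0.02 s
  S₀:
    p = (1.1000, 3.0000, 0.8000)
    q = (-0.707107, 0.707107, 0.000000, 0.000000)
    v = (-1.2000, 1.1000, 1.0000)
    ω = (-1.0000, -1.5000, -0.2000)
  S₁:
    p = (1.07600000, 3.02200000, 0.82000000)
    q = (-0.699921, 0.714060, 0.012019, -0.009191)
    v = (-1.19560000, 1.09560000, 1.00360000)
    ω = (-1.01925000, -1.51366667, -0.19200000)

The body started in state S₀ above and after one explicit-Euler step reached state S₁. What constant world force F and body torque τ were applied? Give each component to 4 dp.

F = (1.1000, -1.1000, 0.9000)
τ = (-0.1300, -0.0900, 0.0200)

velocity change Δv = (0.00440000, -0.00440000, 0.00360000)
m·(v₁−v₀)/dt = (1.1000, -1.1000, 0.9000)
rate change Δω = (-0.01925000, -0.01366667, 0.00800000)
precession coupling = (0.0240, -0.0080, -0.0600)
applied torque τ = (-0.1300, -0.0900, 0.0200)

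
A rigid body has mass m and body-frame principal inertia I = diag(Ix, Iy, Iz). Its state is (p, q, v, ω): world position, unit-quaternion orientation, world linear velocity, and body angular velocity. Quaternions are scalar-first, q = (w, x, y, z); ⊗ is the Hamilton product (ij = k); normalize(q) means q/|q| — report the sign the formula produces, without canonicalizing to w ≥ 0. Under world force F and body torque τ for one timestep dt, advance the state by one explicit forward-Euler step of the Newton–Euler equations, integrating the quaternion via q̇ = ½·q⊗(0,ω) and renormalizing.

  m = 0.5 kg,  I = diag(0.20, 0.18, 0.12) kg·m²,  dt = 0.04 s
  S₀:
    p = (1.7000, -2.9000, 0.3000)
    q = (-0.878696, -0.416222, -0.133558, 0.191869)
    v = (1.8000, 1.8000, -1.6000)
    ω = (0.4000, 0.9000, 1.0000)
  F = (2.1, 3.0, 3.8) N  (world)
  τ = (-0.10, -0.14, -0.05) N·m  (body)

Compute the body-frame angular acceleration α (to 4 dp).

precession coupling ω×(Iω) = (-0.0540, 0.0320, -0.0072)
(τ − ω×Iω)/I = (-0.2300, -0.9556, -0.3567)

α = (-0.2300, -0.9556, -0.3567)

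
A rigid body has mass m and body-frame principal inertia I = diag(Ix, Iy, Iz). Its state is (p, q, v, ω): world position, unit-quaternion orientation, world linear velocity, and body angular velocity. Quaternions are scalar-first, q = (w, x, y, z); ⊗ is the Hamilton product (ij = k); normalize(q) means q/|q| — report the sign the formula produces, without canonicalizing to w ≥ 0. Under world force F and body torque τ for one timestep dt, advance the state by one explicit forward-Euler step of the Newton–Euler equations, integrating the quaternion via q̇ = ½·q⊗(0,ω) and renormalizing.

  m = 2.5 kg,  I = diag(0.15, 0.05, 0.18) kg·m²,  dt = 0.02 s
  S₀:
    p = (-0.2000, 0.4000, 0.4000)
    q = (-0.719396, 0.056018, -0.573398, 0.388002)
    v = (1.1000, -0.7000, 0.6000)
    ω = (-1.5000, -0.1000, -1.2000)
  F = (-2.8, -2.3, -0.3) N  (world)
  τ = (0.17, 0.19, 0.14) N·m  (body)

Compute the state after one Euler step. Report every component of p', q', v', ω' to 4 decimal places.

a = F/m = (-1.1200, -0.9200, -0.1200)
new position p' = (-0.1780, 0.3860, 0.4120)
new velocity v' = (1.0776, -0.7184, 0.5976)
precession coupling ω×(Iω) = (0.0156, -0.0540, -0.0150)
α = I⁻¹(τ − ω×Iω) = (1.0293, 4.8800, 0.8611)
ω + α·dt = (-1.4794, -0.0024, -1.1828)
q⊗(0,ω) = (0.4922896, 1.8059718, -0.4428418, -0.0024236)
q' = normalize(q + ½dt·q⊗(0,ω)) = (-0.7143, 0.0741, -0.5777, 0.3879)

p' = (-0.1780, 0.3860, 0.4120)
q' = (-0.7143, 0.0741, -0.5777, 0.3879)
v' = (1.0776, -0.7184, 0.5976)
ω' = (-1.4794, -0.0024, -1.1828)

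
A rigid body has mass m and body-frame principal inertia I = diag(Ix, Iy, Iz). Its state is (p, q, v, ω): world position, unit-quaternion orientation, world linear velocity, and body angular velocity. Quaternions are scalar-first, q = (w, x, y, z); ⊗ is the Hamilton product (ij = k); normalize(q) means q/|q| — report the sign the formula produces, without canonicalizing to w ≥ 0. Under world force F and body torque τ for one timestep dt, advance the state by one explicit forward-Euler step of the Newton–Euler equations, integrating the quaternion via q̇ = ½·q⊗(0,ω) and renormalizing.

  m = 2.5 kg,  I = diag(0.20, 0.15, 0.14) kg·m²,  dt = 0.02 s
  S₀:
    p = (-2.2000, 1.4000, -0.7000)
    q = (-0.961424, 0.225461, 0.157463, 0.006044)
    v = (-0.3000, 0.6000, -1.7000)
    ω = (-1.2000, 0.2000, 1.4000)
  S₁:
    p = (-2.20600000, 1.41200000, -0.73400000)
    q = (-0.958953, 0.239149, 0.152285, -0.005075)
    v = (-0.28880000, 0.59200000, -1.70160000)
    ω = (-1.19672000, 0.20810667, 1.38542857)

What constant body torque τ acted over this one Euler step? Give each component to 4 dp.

Δω = ω₁−ω₀ = (0.00328000, 0.00810667, -0.01457143)
precession coupling = (-0.0028, -0.1008, 0.0120)
I·α + gyro = (0.0300, -0.0400, -0.0900)

τ = (0.0300, -0.0400, -0.0900)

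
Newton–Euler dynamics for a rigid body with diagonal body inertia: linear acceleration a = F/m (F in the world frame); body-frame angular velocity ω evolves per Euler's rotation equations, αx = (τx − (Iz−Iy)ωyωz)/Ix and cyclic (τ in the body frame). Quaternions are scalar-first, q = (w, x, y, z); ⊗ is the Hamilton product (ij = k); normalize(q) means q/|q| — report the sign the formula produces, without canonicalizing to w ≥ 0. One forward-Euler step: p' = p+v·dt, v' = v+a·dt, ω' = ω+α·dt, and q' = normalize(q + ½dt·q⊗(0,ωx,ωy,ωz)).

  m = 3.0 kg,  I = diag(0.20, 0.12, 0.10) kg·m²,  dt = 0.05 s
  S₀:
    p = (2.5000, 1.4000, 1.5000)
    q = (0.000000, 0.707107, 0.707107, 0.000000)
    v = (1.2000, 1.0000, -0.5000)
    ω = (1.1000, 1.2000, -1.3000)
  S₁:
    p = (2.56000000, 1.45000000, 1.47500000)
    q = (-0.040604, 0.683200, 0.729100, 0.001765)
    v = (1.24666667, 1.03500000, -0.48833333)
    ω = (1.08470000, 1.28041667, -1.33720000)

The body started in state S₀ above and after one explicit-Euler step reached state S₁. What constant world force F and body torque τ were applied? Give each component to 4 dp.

rate change Δω = (-0.01530000, 0.08041667, -0.03720000)
τ = I·(Δω/dt) + ω₀×(Iω₀) = (-0.0300, 0.0500, -0.1800)
Δv = v₁−v₀ = (0.04666667, 0.03500000, 0.01166667)
F = m·Δv/dt = (2.8000, 2.1000, 0.7000)

F = (2.8000, 2.1000, 0.7000)
τ = (-0.0300, 0.0500, -0.1800)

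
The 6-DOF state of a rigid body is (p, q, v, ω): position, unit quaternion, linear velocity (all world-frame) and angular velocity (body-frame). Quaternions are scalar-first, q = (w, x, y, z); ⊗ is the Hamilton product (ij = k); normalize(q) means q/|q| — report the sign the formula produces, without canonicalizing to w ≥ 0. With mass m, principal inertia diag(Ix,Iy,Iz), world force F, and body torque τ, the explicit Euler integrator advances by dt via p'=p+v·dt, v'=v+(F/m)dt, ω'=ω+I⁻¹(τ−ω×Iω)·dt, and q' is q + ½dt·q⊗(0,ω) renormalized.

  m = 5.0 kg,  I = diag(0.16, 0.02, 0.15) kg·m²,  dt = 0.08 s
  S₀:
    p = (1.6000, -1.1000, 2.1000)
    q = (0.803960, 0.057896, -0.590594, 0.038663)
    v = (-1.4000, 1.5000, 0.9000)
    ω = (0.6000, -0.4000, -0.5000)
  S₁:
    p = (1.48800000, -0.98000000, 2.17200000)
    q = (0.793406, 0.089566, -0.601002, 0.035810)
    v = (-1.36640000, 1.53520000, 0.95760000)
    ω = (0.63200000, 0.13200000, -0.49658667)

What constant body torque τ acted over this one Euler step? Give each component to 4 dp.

τ = (0.0900, 0.1300, 0.0400)

rate change Δω = (0.03200000, 0.53200000, 0.00341333)
gyro term ω₀×Iω₀ = (0.0260, -0.0030, 0.0336)
τ = I·(Δω/dt) + ω₀×(Iω₀) = (0.0900, 0.1300, 0.0400)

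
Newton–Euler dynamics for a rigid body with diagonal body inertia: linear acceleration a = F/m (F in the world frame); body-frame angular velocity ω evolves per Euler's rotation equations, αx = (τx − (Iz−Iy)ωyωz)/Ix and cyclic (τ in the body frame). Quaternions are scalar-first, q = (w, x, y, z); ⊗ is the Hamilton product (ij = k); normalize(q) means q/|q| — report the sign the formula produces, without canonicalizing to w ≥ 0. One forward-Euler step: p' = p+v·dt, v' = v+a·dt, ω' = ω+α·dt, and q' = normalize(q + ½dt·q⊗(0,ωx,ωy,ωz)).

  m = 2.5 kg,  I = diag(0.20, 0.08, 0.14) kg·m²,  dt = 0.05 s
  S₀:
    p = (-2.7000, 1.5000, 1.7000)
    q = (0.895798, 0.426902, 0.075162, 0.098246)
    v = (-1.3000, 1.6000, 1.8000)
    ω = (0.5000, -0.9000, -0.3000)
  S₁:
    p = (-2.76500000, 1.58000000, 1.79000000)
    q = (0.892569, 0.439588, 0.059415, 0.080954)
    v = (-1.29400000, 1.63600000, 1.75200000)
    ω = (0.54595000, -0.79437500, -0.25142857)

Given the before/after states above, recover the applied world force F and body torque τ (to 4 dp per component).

F = (0.3000, 1.8000, -2.4000)
τ = (0.2000, 0.1600, 0.1900)

Δω = ω₁−ω₀ = (0.04595000, 0.10562500, 0.04857143)
gyro term ω₀×Iω₀ = (0.0162, -0.0090, 0.0540)
τ = I·(Δω/dt) + ω₀×(Iω₀) = (0.2000, 0.1600, 0.1900)
Δv = v₁−v₀ = (0.00600000, 0.03600000, -0.04800000)
F = m·Δv/dt = (0.3000, 1.8000, -2.4000)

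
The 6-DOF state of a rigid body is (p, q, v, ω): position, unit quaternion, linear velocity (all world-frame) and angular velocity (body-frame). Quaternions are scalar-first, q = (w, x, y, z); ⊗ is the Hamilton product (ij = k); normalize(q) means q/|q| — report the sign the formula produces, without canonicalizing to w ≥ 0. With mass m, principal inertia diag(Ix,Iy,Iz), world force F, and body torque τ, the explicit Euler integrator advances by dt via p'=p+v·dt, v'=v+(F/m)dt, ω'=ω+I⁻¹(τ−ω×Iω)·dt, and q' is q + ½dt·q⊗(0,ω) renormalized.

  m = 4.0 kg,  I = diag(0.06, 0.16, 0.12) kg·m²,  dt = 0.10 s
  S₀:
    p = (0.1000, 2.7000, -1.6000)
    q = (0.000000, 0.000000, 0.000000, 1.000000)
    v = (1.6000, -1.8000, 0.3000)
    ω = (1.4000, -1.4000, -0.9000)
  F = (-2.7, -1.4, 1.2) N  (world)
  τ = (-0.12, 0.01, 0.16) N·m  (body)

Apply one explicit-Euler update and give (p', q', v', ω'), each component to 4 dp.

p' = (0.2600, 2.5200, -1.5700)
q' = (0.0447, 0.0696, 0.0696, 0.9941)
v' = (1.5325, -1.8350, 0.3300)
ω' = (1.2840, -1.4410, -0.6033)

precession coupling ω×(Iω) = (-0.0504, 0.0756, -0.1960)
(τ − ω×Iω)/I = (-1.1600, -0.4100, 2.9667)
ω' = ω + α·dt = (1.2840, -1.4410, -0.6033)
q⊗(0,ω) = (0.9000000, 1.4000000, 1.4000000, 0.0000000)
q + ½dt·q⊗(0,ω), renormalized = (0.0447, 0.0696, 0.0696, 0.9941)
p' = p + v·dt = (0.2600, 2.5200, -1.5700)
new velocity v' = (1.5325, -1.8350, 0.3300)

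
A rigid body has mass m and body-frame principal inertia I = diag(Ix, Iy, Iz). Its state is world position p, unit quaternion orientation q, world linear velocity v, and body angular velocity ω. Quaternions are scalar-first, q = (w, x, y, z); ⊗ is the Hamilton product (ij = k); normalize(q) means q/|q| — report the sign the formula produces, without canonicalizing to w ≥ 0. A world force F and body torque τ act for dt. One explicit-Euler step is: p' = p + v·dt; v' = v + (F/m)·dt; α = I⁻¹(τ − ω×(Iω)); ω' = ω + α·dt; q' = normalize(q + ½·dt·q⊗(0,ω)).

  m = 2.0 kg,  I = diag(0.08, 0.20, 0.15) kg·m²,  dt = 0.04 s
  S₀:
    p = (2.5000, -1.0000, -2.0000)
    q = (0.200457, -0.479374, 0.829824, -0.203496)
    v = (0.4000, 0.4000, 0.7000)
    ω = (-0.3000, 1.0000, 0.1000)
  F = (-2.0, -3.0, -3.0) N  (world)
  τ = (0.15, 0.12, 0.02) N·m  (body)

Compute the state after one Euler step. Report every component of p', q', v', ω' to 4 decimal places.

p' = (2.5160, -0.9840, -1.9720)
q' = (0.1814, -0.4747, 0.8358, -0.2077)
v' = (0.3600, 0.3400, 0.6400)
ω' = (-0.2225, 1.0236, 0.1149)

ω×(Iω) gyroscopic = (-0.0050, 0.0021, -0.0360)
angular accel α = (1.9375, 0.5895, 0.3733)
ω' = ω + α·dt = (-0.2225, 1.0236, 0.1149)
q⊗(0,ω) = (-0.9532866, 0.2263413, 0.3094432, -0.2103811)
updated quaternion q' = (0.1814, -0.4747, 0.8358, -0.2077)
a = F/m = (-1.0000, -1.5000, -1.5000)
p + v·dt = (2.5160, -0.9840, -1.9720)
v + (F/m)dt = (0.3600, 0.3400, 0.6400)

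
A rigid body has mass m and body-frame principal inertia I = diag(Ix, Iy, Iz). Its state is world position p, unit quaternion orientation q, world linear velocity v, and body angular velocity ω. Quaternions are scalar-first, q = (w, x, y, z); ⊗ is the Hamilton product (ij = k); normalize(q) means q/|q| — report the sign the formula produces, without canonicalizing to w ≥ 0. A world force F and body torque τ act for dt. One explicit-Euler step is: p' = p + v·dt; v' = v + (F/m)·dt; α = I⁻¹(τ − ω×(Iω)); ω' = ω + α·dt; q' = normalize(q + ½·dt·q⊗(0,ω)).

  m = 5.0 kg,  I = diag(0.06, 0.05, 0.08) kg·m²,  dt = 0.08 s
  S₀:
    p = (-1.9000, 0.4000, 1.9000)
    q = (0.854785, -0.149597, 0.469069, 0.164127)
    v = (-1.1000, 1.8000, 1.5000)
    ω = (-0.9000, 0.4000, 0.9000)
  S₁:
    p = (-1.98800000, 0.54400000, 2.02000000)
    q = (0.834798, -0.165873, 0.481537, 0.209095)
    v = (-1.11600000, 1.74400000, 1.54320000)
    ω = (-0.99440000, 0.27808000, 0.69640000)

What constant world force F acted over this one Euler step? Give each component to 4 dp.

F = (-1.0000, -3.5000, 2.7000)

v₁ − v₀ = (-0.01600000, -0.05600000, 0.04320000)
F = m·Δv/dt = (-1.0000, -3.5000, 2.7000)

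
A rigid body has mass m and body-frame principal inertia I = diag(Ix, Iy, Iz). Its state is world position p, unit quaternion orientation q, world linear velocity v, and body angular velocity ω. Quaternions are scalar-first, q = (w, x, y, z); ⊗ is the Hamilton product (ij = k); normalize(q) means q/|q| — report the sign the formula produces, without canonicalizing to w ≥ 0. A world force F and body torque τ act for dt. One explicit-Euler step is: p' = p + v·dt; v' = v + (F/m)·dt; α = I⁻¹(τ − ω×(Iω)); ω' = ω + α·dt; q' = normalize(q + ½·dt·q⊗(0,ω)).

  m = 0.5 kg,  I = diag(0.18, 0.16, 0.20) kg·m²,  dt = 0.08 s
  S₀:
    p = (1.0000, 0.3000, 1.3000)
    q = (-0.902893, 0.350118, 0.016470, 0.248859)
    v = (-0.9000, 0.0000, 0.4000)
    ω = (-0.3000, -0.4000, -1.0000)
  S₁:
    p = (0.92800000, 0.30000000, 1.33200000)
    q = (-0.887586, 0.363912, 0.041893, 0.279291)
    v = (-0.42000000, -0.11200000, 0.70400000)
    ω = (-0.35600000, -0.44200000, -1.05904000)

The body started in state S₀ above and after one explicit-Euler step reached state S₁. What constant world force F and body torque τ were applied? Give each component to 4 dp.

F = (3.0000, -0.7000, 1.9000)
τ = (-0.1100, -0.0900, -0.1500)

rate change Δω = (-0.05600000, -0.04200000, -0.05904000)
precession coupling = (0.0160, -0.0060, -0.0024)
applied torque τ = (-0.1100, -0.0900, -0.1500)
velocity change Δv = (0.48000000, -0.11200000, 0.30400000)
m·(v₁−v₀)/dt = (3.0000, -0.7000, 1.9000)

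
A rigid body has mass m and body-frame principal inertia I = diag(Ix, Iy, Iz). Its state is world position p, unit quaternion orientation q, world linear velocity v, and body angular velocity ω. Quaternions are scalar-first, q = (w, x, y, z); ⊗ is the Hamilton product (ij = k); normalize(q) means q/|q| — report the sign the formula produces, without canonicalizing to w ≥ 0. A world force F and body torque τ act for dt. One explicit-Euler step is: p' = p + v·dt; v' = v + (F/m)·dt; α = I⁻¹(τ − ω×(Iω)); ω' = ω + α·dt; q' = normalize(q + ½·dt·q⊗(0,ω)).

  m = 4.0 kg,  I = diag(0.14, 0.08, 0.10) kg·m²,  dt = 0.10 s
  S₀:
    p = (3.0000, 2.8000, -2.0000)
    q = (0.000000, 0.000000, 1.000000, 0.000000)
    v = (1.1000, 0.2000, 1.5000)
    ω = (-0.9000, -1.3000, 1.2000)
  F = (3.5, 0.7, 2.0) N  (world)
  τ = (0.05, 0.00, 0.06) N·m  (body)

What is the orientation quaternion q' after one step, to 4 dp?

q' = (0.0647, 0.0597, 0.9951, 0.0448)

2q̇ = q⊗(0,ω) = (1.3000000, 1.2000000, 0.0000000, 0.9000000)
q' = normalize(q + ½dt·q⊗(0,ω)) = (0.0647, 0.0597, 0.9951, 0.0448)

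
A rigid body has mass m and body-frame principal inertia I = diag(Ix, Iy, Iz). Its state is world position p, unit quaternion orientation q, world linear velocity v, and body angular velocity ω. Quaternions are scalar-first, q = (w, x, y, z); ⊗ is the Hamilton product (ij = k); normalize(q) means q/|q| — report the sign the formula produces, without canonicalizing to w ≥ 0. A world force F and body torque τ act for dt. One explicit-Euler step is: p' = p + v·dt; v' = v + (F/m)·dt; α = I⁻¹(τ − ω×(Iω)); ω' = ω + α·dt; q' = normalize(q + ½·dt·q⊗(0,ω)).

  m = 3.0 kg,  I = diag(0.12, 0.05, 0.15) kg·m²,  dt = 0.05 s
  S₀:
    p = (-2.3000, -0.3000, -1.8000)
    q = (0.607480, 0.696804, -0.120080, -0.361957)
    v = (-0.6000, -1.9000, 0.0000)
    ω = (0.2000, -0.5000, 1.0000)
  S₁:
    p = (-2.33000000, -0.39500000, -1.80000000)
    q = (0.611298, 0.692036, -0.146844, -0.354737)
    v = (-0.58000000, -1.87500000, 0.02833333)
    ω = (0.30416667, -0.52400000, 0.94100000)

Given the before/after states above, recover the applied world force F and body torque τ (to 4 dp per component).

Δω = ω₁−ω₀ = (0.10416667, -0.02400000, -0.05900000)
precession coupling = (-0.0500, -0.0060, 0.0070)
I·α + gyro = (0.2000, -0.0300, -0.1700)
velocity change Δv = (0.02000000, 0.02500000, 0.02833333)
applied force F = (1.2000, 1.5000, 1.7000)

F = (1.2000, 1.5000, 1.7000)
τ = (0.2000, -0.0300, -0.1700)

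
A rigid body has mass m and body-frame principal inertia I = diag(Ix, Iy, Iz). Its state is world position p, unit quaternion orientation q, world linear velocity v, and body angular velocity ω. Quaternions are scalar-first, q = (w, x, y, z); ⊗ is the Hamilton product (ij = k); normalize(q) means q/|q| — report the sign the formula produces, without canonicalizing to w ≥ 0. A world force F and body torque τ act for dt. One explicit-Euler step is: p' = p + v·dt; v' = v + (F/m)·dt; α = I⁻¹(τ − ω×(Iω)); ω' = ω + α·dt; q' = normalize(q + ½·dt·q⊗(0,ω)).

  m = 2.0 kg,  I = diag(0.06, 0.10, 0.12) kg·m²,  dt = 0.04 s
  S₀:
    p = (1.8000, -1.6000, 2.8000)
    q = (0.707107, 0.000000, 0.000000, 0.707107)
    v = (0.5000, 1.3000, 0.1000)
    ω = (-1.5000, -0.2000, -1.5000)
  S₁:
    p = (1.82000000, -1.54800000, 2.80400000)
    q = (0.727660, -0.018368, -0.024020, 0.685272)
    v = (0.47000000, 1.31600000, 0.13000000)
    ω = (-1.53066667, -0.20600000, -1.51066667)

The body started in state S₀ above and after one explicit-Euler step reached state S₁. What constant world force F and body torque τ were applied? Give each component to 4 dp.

F = (-1.5000, 0.8000, 1.5000)
τ = (-0.0400, -0.1500, -0.0200)

velocity change Δv = (-0.03000000, 0.01600000, 0.03000000)
m·(v₁−v₀)/dt = (-1.5000, 0.8000, 1.5000)
ω₁ − ω₀ = (-0.03066667, -0.00600000, -0.01066667)
I·α + gyro = (-0.0400, -0.1500, -0.0200)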